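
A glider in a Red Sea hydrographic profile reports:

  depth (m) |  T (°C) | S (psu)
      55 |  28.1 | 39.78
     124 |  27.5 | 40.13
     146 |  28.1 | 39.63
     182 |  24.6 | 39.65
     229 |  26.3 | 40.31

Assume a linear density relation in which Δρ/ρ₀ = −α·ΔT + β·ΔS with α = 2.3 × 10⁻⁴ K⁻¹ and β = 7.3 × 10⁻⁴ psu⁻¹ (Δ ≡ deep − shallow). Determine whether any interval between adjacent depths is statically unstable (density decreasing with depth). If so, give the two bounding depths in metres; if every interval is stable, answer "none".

Evaluate Δρ/ρ₀ = −αΔT + βΔS across each adjacent pair:
  55–124 m: −αΔT+βΔS = −(2.3 × 10⁻⁴)(-0.6)+(7.3 × 10⁻⁴)(+0.35) = 3.9 × 10⁻⁴ → stable
  124–146 m: −αΔT+βΔS = −(2.3 × 10⁻⁴)(+0.6)+(7.3 × 10⁻⁴)(-0.50) = -5.0 × 10⁻⁴ → UNSTABLE
  146–182 m: −αΔT+βΔS = −(2.3 × 10⁻⁴)(-3.5)+(7.3 × 10⁻⁴)(+0.02) = 8.2 × 10⁻⁴ → stable
  182–229 m: −αΔT+βΔS = −(2.3 × 10⁻⁴)(+1.7)+(7.3 × 10⁻⁴)(+0.66) = 9.1 × 10⁻⁵ → stable
The 124–146 m interval has Δρ < 0: lighter water underlies denser water.

124–146 m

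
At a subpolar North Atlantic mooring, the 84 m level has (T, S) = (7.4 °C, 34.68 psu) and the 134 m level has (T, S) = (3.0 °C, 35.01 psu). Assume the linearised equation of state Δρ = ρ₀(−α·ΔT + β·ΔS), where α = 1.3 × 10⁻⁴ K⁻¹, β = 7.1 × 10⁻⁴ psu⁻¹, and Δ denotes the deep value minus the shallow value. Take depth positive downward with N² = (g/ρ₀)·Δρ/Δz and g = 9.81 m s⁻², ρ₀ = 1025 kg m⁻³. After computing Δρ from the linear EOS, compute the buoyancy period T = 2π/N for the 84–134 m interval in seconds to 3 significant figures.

ΔT = -4.4 K, ΔS = +0.33 psu (deep − shallow).
Δρ/ρ₀ = −αΔT + βΔS = 5.72 × 10⁻⁴ + 2.343 × 10⁻⁴ = 8.063 × 10⁻⁴, so Δρ ≈ 0.8265 kg m⁻³.
N² = (g/ρ₀)·Δρ/Δz = g·(Δρ/ρ₀)/Δz = 9.81 × 8.063 × 10⁻⁴ / 50 = 1.5820 × 10⁻⁴ s⁻².
N = √(1.5820 × 10⁻⁴) = 0.012578 rad s⁻¹ → T = 2π/N = 499.54 s ≈ 500 s.

500 s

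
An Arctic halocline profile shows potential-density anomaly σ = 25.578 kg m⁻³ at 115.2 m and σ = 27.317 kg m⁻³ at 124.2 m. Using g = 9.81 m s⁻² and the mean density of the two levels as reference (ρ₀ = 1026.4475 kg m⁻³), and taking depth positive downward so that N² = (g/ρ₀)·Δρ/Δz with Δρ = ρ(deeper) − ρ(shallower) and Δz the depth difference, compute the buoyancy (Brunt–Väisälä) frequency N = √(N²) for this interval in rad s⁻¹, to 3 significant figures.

0.0430 rad s⁻¹

Δρ = 1027.317 − 1025.578 = 1.739 kg m⁻³ over Δz = 124.2 − 115.2 = 9 m.
N² = (9.81/1026.4475) × (1.739/9) = 1.8467 × 10⁻³ s⁻².
N = √(1.8467 × 10⁻³) = 0.042973 rad s⁻¹ ≈ 0.0430 rad s⁻¹.
N² > 0, so the interval is statically stable.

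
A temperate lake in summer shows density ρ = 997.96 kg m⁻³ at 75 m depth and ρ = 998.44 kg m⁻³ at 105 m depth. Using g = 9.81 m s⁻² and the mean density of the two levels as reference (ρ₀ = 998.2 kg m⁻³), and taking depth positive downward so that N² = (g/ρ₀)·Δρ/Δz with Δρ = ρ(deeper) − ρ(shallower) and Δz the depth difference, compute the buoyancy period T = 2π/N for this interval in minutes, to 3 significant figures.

8.35 min

Δρ = 998.44 − 997.96 = 0.48 kg m⁻³ over Δz = 105 − 75 = 30 m.
N² = (9.81/998.2) × (0.48/30) = 1.5724 × 10⁻⁴ s⁻².
N = √(1.5724 × 10⁻⁴) = 0.012540 rad s⁻¹, so T = 2π/N = 501.05 s = 8.3508 min ≈ 8.35 min.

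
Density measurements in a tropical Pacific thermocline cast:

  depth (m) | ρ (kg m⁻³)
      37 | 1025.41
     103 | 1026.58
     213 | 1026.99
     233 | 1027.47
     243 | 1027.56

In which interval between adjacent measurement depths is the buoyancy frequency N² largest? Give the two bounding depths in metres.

Compute the density gradient over each adjacent pair:
  37–103 m: Δρ/Δz = 1.17/66 = 0.018 kg m⁻⁴
  103–213 m: Δρ/Δz = 0.41/110 = 3.7 × 10⁻³ kg m⁻⁴
  213–233 m: Δρ/Δz = 0.48/20 = 0.024 kg m⁻⁴
  233–243 m: Δρ/Δz = 0.09/10 = 9.0 × 10⁻³ kg m⁻⁴
The largest gradient is in the 213–233 m interval — the pycnocline.

213–233 m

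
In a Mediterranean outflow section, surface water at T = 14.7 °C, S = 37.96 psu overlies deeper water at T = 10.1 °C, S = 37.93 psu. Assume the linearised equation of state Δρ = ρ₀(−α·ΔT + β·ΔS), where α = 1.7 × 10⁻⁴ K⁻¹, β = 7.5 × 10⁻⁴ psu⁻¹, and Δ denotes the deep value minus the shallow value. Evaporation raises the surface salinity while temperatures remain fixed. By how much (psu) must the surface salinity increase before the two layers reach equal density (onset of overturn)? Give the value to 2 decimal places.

Neutral buoyancy requires −α(T_deep − T_surf) + β(S_deep − S_surf′) = 0.
S_surf′ = S_deep − (α/β)·ΔT = 37.93 − (1.7 × 10⁻⁴/7.5 × 10⁻⁴)·(-4.6) = 38.9727 psu.
Increase required: 38.9727 − 37.96 = 1.0127 psu.

1.01 psu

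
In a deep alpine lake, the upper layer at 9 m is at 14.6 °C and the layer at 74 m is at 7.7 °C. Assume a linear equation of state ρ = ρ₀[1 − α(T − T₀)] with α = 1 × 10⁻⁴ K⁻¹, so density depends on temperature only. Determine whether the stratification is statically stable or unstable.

ΔT = 7.7 − 14.6 = -6.9 K, so Δρ/ρ₀ = −αΔT = 6.90 × 10⁻⁴.
Δρ/ρ₀ > 0, so Δρ > 0: deeper water is denser → statically stable.

stable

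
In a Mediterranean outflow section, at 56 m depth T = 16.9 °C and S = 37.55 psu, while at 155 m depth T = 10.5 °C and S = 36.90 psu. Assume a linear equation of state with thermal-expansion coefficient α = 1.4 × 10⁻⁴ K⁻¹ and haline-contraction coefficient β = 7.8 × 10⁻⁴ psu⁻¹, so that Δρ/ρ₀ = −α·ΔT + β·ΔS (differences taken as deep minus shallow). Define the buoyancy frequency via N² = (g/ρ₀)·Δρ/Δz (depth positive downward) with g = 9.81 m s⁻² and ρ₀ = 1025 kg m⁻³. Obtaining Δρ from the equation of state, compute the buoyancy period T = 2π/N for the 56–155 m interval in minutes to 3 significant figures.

16.9 min

ΔT = -6.4 K, ΔS = -0.65 psu (deep − shallow).
Δρ/ρ₀ = −αΔT + βΔS = 8.96 × 10⁻⁴ − 5.07 × 10⁻⁴ = 3.89 × 10⁻⁴, so Δρ ≈ 0.3987 kg m⁻³.
N² = (g/ρ₀)·Δρ/Δz = g·(Δρ/ρ₀)/Δz = 9.81 × 3.89 × 10⁻⁴ / 99 = 3.8546 × 10⁻⁵ s⁻².
N = √(3.8546 × 10⁻⁵) = 6.2085 × 10⁻³ rad s⁻¹ → T = 2π/N = 1.0120 × 10³ s = 16.867 min ≈ 16.9 min.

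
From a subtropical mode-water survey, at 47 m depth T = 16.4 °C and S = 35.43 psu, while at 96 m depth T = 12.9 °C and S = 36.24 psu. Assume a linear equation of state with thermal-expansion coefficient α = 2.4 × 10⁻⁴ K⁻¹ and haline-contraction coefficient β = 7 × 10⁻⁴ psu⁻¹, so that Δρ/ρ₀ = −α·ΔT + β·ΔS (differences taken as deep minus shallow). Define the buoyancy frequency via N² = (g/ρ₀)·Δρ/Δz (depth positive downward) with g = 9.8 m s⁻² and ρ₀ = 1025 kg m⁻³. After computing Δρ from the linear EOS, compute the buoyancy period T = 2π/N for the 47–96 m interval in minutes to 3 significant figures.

ΔT = -3.5 K, ΔS = +0.81 psu (deep − shallow).
Δρ/ρ₀ = −αΔT + βΔS = 8.40 × 10⁻⁴ + 5.67 × 10⁻⁴ = 1.407 × 10⁻³, so Δρ ≈ 1.442 kg m⁻³.
N² = (g/ρ₀)·Δρ/Δz = g·(Δρ/ρ₀)/Δz = 9.8 × 1.407 × 10⁻³ / 49 = 2.8140 × 10⁻⁴ s⁻².
N = √(2.8140 × 10⁻⁴) = 0.016775 rad s⁻¹ → T = 2π/N = 374.56 s = 6.2427 min ≈ 6.24 min.

6.24 min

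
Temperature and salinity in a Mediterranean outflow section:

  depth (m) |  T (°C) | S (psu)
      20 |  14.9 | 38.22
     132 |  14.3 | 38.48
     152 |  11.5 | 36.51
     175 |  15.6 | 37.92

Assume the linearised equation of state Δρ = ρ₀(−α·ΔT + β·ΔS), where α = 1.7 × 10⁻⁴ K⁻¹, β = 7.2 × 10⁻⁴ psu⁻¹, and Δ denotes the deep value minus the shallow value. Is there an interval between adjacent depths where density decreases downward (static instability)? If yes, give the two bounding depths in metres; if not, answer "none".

132–152 m

Evaluate Δρ/ρ₀ = −αΔT + βΔS across each adjacent pair:
  20–132 m: −αΔT+βΔS = −(1.7 × 10⁻⁴)(-0.6)+(7.2 × 10⁻⁴)(+0.26) = 2.9 × 10⁻⁴ → stable
  132–152 m: −αΔT+βΔS = −(1.7 × 10⁻⁴)(-2.8)+(7.2 × 10⁻⁴)(-1.97) = -9.4 × 10⁻⁴ → UNSTABLE
  152–175 m: −αΔT+βΔS = −(1.7 × 10⁻⁴)(+4.1)+(7.2 × 10⁻⁴)(+1.41) = 3.2 × 10⁻⁴ → stable
The 132–152 m interval has Δρ < 0: lighter water underlies denser water.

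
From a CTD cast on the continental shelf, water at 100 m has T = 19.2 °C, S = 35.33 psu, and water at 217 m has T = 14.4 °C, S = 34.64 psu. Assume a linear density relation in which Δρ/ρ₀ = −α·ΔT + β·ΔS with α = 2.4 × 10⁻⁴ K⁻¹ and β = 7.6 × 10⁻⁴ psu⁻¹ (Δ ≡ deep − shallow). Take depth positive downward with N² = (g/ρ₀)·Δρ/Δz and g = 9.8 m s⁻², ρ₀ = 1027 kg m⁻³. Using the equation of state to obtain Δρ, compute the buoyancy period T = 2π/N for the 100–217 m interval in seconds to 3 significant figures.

ΔT = -4.8 K, ΔS = -0.69 psu (deep − shallow).
Δρ/ρ₀ = −αΔT + βΔS = 1.152 × 10⁻³ − 5.244 × 10⁻⁴ = 6.276 × 10⁻⁴, so Δρ ≈ 0.6445 kg m⁻³.
N² = (g/ρ₀)·Δρ/Δz = g·(Δρ/ρ₀)/Δz = 9.8 × 6.276 × 10⁻⁴ / 117 = 5.2568 × 10⁻⁵ s⁻².
N = √(5.2568 × 10⁻⁵) = 7.2504 × 10⁻³ rad s⁻¹ → T = 2π/N = 866.60 s ≈ 867 s.

867 s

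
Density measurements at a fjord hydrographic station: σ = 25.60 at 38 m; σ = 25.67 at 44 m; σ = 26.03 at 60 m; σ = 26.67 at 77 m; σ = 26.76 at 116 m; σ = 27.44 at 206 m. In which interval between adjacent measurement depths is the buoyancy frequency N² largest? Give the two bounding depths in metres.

Compute the density gradient over each adjacent pair:
  38–44 m: Δρ/Δz = 0.07/6 = 0.012 kg m⁻⁴
  44–60 m: Δρ/Δz = 0.36/16 = 0.022 kg m⁻⁴
  60–77 m: Δρ/Δz = 0.64/17 = 0.038 kg m⁻⁴
  77–116 m: Δρ/Δz = 0.09/39 = 2.3 × 10⁻³ kg m⁻⁴
  116–206 m: Δρ/Δz = 0.68/90 = 7.6 × 10⁻³ kg m⁻⁴
The largest gradient is in the 60–77 m interval — the pycnocline.

60–77 m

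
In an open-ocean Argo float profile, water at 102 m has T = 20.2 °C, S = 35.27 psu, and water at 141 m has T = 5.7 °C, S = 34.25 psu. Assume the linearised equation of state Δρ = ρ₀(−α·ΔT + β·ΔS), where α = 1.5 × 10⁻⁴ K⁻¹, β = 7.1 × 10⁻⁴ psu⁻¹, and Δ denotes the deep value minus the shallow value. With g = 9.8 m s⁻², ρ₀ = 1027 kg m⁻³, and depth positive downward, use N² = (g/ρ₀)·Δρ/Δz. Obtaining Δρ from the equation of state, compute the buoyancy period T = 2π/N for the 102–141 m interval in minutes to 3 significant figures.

ΔT = -14.5 K, ΔS = -1.02 psu (deep − shallow).
Δρ/ρ₀ = −αΔT + βΔS = 2.175 × 10⁻³ − 7.242 × 10⁻⁴ = 1.4508 × 10⁻³, so Δρ ≈ 1.490 kg m⁻³.
N² = (g/ρ₀)·Δρ/Δz = g·(Δρ/ρ₀)/Δz = 9.8 × 1.4508 × 10⁻³ / 39 = 3.6456 × 10⁻⁴ s⁻².
N = √(3.6456 × 10⁻⁴) = 0.019093 rad s⁻¹ → T = 2π/N = 329.08 s = 5.4847 min ≈ 5.48 min.

5.48 min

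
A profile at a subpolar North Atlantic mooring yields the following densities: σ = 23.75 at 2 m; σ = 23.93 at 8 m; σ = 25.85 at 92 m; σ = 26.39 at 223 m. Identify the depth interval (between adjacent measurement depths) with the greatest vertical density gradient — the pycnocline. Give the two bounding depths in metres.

2–8 m

Compute the density gradient over each adjacent pair:
  2–8 m: Δρ/Δz = 0.18/6 = 0.030 kg m⁻⁴
  8–92 m: Δρ/Δz = 1.92/84 = 0.023 kg m⁻⁴
  92–223 m: Δρ/Δz = 0.54/131 = 4.1 × 10⁻³ kg m⁻⁴
The largest gradient is in the 2–8 m interval — the pycnocline.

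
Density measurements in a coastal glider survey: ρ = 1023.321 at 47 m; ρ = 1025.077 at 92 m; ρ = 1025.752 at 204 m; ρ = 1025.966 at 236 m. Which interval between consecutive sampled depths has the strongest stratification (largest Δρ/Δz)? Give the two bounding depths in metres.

47–92 m

Compute the density gradient over each adjacent pair:
  47–92 m: Δρ/Δz = 1.756/45 = 0.039 kg m⁻⁴
  92–204 m: Δρ/Δz = 0.675/112 = 6.0 × 10⁻³ kg m⁻⁴
  204–236 m: Δρ/Δz = 0.214/32 = 6.7 × 10⁻³ kg m⁻⁴
The largest gradient is in the 47–92 m interval — the pycnocline.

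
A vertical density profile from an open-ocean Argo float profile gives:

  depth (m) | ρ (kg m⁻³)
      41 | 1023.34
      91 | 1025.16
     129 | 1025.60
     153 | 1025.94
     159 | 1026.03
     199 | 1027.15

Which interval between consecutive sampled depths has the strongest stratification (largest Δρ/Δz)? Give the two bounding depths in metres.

Compute the density gradient over each adjacent pair:
  41–91 m: Δρ/Δz = 1.82/50 = 0.036 kg m⁻⁴
  91–129 m: Δρ/Δz = 0.44/38 = 0.012 kg m⁻⁴
  129–153 m: Δρ/Δz = 0.34/24 = 0.014 kg m⁻⁴
  153–159 m: Δρ/Δz = 0.09/6 = 0.015 kg m⁻⁴
  159–199 m: Δρ/Δz = 1.12/40 = 0.028 kg m⁻⁴
The largest gradient is in the 41–91 m interval — the pycnocline.

41–91 m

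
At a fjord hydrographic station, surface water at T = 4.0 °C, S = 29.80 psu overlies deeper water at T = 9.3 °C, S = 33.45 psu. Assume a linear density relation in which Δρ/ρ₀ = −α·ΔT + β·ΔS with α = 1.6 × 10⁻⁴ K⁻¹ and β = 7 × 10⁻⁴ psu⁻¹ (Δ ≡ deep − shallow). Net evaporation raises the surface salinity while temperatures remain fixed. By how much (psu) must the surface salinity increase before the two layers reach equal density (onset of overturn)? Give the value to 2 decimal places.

2.44 psu

Neutral buoyancy requires −α(T_deep − T_surf) + β(S_deep − S_surf′) = 0.
S_surf′ = S_deep − (α/β)·ΔT = 33.45 − (1.6 × 10⁻⁴/7 × 10⁻⁴)·(+5.3) = 32.2386 psu.
Increase required: 32.2386 − 29.80 = 2.4386 psu.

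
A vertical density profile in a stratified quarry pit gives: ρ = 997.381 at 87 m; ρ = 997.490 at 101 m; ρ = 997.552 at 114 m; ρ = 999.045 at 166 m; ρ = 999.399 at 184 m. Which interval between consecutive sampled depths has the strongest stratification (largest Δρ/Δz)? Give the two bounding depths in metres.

Compute the density gradient over each adjacent pair:
  87–101 m: Δρ/Δz = 0.109/14 = 7.8 × 10⁻³ kg m⁻⁴
  101–114 m: Δρ/Δz = 0.062/13 = 4.8 × 10⁻³ kg m⁻⁴
  114–166 m: Δρ/Δz = 1.493/52 = 0.029 kg m⁻⁴
  166–184 m: Δρ/Δz = 0.354/18 = 0.020 kg m⁻⁴
The largest gradient is in the 114–166 m interval — the pycnocline.

114–166 m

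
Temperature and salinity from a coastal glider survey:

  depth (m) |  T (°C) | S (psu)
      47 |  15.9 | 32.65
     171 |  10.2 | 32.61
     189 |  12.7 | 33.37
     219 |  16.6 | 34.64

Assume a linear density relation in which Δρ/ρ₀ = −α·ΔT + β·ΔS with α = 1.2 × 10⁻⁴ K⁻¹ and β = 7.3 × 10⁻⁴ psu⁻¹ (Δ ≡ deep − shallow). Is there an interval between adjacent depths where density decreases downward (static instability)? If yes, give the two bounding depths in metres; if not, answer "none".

Evaluate Δρ/ρ₀ = −αΔT + βΔS across each adjacent pair:
  47–171 m: −αΔT+βΔS = −(1.2 × 10⁻⁴)(-5.7)+(7.3 × 10⁻⁴)(-0.04) = 6.5 × 10⁻⁴ → stable
  171–189 m: −αΔT+βΔS = −(1.2 × 10⁻⁴)(+2.5)+(7.3 × 10⁻⁴)(+0.76) = 2.5 × 10⁻⁴ → stable
  189–219 m: −αΔT+βΔS = −(1.2 × 10⁻⁴)(+3.9)+(7.3 × 10⁻⁴)(+1.27) = 4.6 × 10⁻⁴ → stable
Every interval has Δρ > 0: the column is stably stratified throughout.

none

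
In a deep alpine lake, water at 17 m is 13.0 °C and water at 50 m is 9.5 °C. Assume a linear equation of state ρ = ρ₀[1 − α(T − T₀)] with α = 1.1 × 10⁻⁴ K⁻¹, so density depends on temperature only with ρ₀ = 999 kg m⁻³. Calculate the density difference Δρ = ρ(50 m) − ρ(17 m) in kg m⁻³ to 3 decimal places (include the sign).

+0.385 kg m⁻³

ΔT = -3.5 K, Δρ/ρ₀ = −αΔT = 3.85 × 10⁻⁴.
Δρ = 999 × (3.85 × 10⁻⁴) = +0.385 kg m⁻³.
Positive Δρ: denser below, stable.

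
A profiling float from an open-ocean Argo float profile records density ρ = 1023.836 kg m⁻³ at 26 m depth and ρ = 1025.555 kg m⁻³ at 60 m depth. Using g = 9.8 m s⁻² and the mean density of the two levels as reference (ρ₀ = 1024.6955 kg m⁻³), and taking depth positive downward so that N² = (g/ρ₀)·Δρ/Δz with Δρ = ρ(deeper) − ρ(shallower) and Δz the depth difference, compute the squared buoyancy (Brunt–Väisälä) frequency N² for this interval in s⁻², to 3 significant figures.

4.84 × 10⁻⁴ s⁻²

Δρ = 1025.555 − 1023.836 = 1.719 kg m⁻³ over Δz = 60 − 26 = 34 m.
N² = (9.8/1024.6955) × (1.719/34) = 4.8354 × 10⁻⁴ s⁻² ≈ 4.84 × 10⁻⁴ s⁻².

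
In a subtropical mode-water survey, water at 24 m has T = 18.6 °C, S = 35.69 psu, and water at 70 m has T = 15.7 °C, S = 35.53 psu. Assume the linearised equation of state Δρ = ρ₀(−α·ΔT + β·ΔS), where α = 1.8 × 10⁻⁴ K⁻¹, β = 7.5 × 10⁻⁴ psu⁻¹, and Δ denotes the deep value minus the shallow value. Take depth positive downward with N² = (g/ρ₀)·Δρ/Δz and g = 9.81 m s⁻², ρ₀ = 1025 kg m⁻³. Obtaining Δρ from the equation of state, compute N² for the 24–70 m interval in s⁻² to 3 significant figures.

8.57 × 10⁻⁵ s⁻²

ΔT = -2.9 K, ΔS = -0.16 psu (deep − shallow).
Δρ/ρ₀ = −αΔT + βΔS = 5.22 × 10⁻⁴ − 1.20 × 10⁻⁴ = 4.02 × 10⁻⁴, so Δρ ≈ 0.4121 kg m⁻³.
N² = (g/ρ₀)·Δρ/Δz = g·(Δρ/ρ₀)/Δz = 9.81 × 4.02 × 10⁻⁴ / 46 = 8.5731 × 10⁻⁵ s⁻² ≈ 8.57 × 10⁻⁵ s⁻².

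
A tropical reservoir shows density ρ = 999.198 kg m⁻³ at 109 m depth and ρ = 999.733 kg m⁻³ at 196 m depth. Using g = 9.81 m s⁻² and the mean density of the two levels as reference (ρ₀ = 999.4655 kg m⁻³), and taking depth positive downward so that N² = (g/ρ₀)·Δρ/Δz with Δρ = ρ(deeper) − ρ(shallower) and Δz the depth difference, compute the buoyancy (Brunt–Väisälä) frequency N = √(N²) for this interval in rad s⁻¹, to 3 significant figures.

7.77 × 10⁻³ rad s⁻¹

Δρ = 999.733 − 999.198 = 0.535 kg m⁻³ over Δz = 196 − 109 = 87 m.
N² = (9.81/999.4655) × (0.535/87) = 6.0358 × 10⁻⁵ s⁻².
N = √(6.0358 × 10⁻⁵) = 7.7690 × 10⁻³ rad s⁻¹ ≈ 7.77 × 10⁻³ rad s⁻¹.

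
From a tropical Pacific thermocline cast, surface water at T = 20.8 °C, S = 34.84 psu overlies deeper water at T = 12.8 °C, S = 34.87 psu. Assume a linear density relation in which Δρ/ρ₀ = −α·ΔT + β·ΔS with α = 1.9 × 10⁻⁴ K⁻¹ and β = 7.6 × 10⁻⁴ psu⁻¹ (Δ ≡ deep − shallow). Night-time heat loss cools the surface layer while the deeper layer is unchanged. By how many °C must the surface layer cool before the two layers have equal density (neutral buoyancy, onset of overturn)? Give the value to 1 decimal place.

8.1 °C

Neutral buoyancy requires Δρ = 0, i.e. −α(T_deep − T_surf′) + β(S_deep − S_surf) = 0.
T_surf′ = T_deep − (β/α)·ΔS = 12.8 − (7.6 × 10⁻⁴/1.9 × 10⁻⁴)·(+0.03) = 12.680 °C.
Cooling required: 20.8 − (12.680) = 8.120 °C.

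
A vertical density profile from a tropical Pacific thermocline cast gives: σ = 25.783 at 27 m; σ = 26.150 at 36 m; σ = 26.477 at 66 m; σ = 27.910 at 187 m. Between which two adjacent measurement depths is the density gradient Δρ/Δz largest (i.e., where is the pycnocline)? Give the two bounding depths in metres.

27–36 m

Compute the density gradient over each adjacent pair:
  27–36 m: Δρ/Δz = 0.367/9 = 0.041 kg m⁻⁴
  36–66 m: Δρ/Δz = 0.327/30 = 0.011 kg m⁻⁴
  66–187 m: Δρ/Δz = 1.433/121 = 0.012 kg m⁻⁴
The largest gradient is in the 27–36 m interval — the pycnocline.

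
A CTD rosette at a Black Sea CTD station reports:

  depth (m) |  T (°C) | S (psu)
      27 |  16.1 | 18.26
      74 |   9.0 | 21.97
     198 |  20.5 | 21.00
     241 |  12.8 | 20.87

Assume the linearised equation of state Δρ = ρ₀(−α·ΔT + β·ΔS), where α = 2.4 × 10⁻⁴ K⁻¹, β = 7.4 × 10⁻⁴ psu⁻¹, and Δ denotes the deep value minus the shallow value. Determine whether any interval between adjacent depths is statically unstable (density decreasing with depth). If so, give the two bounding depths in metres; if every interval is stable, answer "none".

74–198 m

Evaluate Δρ/ρ₀ = −αΔT + βΔS across each adjacent pair:
  27–74 m: −αΔT+βΔS = −(2.4 × 10⁻⁴)(-7.1)+(7.4 × 10⁻⁴)(+3.71) = 4.4 × 10⁻³ → stable
  74–198 m: −αΔT+βΔS = −(2.4 × 10⁻⁴)(+11.5)+(7.4 × 10⁻⁴)(-0.97) = -3.5 × 10⁻³ → UNSTABLE
  198–241 m: −αΔT+βΔS = −(2.4 × 10⁻⁴)(-7.7)+(7.4 × 10⁻⁴)(-0.13) = 1.8 × 10⁻³ → stable
The 74–198 m interval has Δρ < 0: lighter water underlies denser water.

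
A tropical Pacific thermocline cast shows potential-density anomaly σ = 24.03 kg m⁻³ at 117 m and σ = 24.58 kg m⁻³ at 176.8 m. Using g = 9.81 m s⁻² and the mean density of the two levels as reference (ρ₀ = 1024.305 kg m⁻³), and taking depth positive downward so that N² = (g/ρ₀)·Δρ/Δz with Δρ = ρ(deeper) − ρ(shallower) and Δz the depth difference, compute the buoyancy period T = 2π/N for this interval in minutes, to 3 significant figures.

11.2 min

Δρ = 1024.58 − 1024.03 = 0.55 kg m⁻³ over Δz = 176.8 − 117 = 59.8 m.
N² = (9.81/1024.305) × (0.55/59.8) = 8.8085 × 10⁻⁵ s⁻².
N = √(8.8085 × 10⁻⁵) = 9.3854 × 10⁻³ rad s⁻¹, so T = 2π/N = 669.46 s = 11.158 min ≈ 11.2 min.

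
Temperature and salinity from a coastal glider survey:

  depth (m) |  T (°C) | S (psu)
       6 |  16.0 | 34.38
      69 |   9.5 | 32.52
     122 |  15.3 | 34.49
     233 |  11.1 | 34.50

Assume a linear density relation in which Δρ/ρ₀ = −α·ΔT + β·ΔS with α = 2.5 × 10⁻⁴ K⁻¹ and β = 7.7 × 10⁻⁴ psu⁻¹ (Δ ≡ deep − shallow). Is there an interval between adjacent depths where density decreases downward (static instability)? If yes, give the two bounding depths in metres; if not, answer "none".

none

Evaluate Δρ/ρ₀ = −αΔT + βΔS across each adjacent pair:
  6–69 m: −αΔT+βΔS = −(2.5 × 10⁻⁴)(-6.5)+(7.7 × 10⁻⁴)(-1.86) = 1.9 × 10⁻⁴ → stable
  69–122 m: −αΔT+βΔS = −(2.5 × 10⁻⁴)(+5.8)+(7.7 × 10⁻⁴)(+1.97) = 6.7 × 10⁻⁵ → stable
  122–233 m: −αΔT+βΔS = −(2.5 × 10⁻⁴)(-4.2)+(7.7 × 10⁻⁴)(+0.01) = 1.1 × 10⁻³ → stable
Every interval has Δρ > 0: the column is stably stratified throughout.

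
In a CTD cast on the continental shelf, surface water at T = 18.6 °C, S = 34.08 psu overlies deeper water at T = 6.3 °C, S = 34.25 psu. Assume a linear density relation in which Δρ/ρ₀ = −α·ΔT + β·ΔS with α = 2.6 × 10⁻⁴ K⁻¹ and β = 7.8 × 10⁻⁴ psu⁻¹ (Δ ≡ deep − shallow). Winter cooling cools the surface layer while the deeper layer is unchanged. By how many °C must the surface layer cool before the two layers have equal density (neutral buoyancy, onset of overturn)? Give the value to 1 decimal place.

12.8 °C

Neutral buoyancy requires Δρ = 0, i.e. −α(T_deep − T_surf′) + β(S_deep − S_surf) = 0.
T_surf′ = T_deep − (β/α)·ΔS = 6.3 − (7.8 × 10⁻⁴/2.6 × 10⁻⁴)·(+0.17) = 5.790 °C.
Cooling required: 18.6 − (5.790) = 12.810 °C.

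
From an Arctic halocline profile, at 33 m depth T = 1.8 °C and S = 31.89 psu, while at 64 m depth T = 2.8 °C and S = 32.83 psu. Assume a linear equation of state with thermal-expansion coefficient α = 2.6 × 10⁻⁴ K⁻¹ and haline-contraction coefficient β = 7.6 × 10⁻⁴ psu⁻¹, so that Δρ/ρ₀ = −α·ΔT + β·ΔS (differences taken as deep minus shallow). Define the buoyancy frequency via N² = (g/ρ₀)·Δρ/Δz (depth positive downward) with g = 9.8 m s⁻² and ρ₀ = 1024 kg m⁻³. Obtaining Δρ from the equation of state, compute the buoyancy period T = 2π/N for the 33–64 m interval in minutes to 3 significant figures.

8.74 min

ΔT = +1.0 K, ΔS = +0.94 psu (deep − shallow).
Δρ/ρ₀ = −αΔT + βΔS = -2.60 × 10⁻⁴ + 7.144 × 10⁻⁴ = 4.544 × 10⁻⁴, so Δρ ≈ 0.4653 kg m⁻³.
N² = (g/ρ₀)·Δρ/Δz = g·(Δρ/ρ₀)/Δz = 9.8 × 4.544 × 10⁻⁴ / 31 = 1.4365 × 10⁻⁴ s⁻².
N = √(1.4365 × 10⁻⁴) = 0.011985 rad s⁻¹ → T = 2π/N = 524.25 s = 8.7375 min ≈ 8.74 min.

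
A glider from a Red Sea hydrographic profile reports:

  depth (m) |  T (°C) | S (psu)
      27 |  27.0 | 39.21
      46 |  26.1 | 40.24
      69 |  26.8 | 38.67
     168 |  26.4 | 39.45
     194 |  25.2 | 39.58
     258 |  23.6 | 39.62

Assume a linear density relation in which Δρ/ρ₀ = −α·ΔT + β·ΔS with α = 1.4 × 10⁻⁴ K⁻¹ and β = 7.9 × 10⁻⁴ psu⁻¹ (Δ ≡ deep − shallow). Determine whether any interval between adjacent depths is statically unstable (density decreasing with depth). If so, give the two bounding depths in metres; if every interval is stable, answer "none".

Evaluate Δρ/ρ₀ = −αΔT + βΔS across each adjacent pair:
  27–46 m: −αΔT+βΔS = −(1.4 × 10⁻⁴)(-0.9)+(7.9 × 10⁻⁴)(+1.03) = 9.4 × 10⁻⁴ → stable
  46–69 m: −αΔT+βΔS = −(1.4 × 10⁻⁴)(+0.7)+(7.9 × 10⁻⁴)(-1.57) = -1.3 × 10⁻³ → UNSTABLE
  69–168 m: −αΔT+βΔS = −(1.4 × 10⁻⁴)(-0.4)+(7.9 × 10⁻⁴)(+0.78) = 6.7 × 10⁻⁴ → stable
  168–194 m: −αΔT+βΔS = −(1.4 × 10⁻⁴)(-1.2)+(7.9 × 10⁻⁴)(+0.13) = 2.7 × 10⁻⁴ → stable
  194–258 m: −αΔT+βΔS = −(1.4 × 10⁻⁴)(-1.6)+(7.9 × 10⁻⁴)(+0.04) = 2.6 × 10⁻⁴ → stable
The 46–69 m interval has Δρ < 0: lighter water underlies denser water.

46–69 m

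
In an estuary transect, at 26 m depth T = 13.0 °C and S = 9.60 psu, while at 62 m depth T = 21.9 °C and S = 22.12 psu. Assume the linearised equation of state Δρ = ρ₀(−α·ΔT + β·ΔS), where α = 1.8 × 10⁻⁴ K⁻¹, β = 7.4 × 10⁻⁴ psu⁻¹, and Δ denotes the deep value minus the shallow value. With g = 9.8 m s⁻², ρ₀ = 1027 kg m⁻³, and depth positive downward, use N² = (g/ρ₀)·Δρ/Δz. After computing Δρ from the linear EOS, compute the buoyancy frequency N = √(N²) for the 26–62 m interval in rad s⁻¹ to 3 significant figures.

0.0457 rad s⁻¹

ΔT = +8.9 K, ΔS = +12.52 psu (deep − shallow).
Δρ/ρ₀ = −αΔT + βΔS = -1.602 × 10⁻³ + 9.2648 × 10⁻³ = 7.6628 × 10⁻³, so Δρ ≈ 7.870 kg m⁻³.
N² = (g/ρ₀)·Δρ/Δz = g·(Δρ/ρ₀)/Δz = 9.8 × 7.6628 × 10⁻³ / 36 = 2.0860 × 10⁻³ s⁻².
N = √(2.0860 × 10⁻³) = 0.045673 rad s⁻¹ ≈ 0.0457 rad s⁻¹.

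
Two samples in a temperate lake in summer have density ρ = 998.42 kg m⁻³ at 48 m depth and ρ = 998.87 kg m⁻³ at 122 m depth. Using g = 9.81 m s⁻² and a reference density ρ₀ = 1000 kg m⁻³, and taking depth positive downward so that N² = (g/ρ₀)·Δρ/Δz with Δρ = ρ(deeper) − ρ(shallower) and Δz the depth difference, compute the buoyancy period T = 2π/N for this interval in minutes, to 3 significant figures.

13.6 min

Δρ = 998.87 − 998.42 = 0.45 kg m⁻³ over Δz = 122 − 48 = 74 m.
N² = (9.81/1000) × (0.45/74) = 5.9655 × 10⁻⁵ s⁻².
N = √(5.9655 × 10⁻⁵) = 7.7237 × 10⁻³ rad s⁻¹, so T = 2π/N = 813.49 s = 13.558 min ≈ 13.6 min.
Since Δρ > 0 the layer is stably stratified.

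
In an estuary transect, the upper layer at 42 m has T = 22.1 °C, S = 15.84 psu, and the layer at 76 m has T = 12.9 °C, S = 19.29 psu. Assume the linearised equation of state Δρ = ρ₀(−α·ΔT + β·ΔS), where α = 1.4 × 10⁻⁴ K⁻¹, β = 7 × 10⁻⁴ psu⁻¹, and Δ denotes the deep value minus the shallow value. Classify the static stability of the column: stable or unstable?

ΔT = 12.9 − 22.1 = -9.2 K and ΔS = 19.29 − 15.84 = +3.45 psu (deep − shallow).
−αΔT = 1.288 × 10⁻³; βΔS = 2.415 × 10⁻³; sum Δρ/ρ₀ = 3.703 × 10⁻³.
Δρ/ρ₀ > 0, so Δρ > 0: deeper water is denser → statically stable.

stable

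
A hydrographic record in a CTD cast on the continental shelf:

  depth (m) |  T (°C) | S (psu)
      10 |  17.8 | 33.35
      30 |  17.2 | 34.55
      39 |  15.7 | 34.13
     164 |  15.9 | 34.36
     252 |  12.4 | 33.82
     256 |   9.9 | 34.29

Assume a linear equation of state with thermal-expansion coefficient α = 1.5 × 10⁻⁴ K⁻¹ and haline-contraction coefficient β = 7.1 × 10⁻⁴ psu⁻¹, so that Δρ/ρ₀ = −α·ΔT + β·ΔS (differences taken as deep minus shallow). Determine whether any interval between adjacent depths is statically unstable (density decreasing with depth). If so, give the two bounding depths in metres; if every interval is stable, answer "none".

30–39 m

Evaluate Δρ/ρ₀ = −αΔT + βΔS across each adjacent pair:
  10–30 m: −αΔT+βΔS = −(1.5 × 10⁻⁴)(-0.6)+(7.1 × 10⁻⁴)(+1.20) = 9.4 × 10⁻⁴ → stable
  30–39 m: −αΔT+βΔS = −(1.5 × 10⁻⁴)(-1.5)+(7.1 × 10⁻⁴)(-0.42) = -7.3 × 10⁻⁵ → UNSTABLE
  39–164 m: −αΔT+βΔS = −(1.5 × 10⁻⁴)(+0.2)+(7.1 × 10⁻⁴)(+0.23) = 1.3 × 10⁻⁴ → stable
  164–252 m: −αΔT+βΔS = −(1.5 × 10⁻⁴)(-3.5)+(7.1 × 10⁻⁴)(-0.54) = 1.4 × 10⁻⁴ → stable
  252–256 m: −αΔT+βΔS = −(1.5 × 10⁻⁴)(-2.5)+(7.1 × 10⁻⁴)(+0.47) = 7.1 × 10⁻⁴ → stable
The 30–39 m interval has Δρ < 0: lighter water underlies denser water.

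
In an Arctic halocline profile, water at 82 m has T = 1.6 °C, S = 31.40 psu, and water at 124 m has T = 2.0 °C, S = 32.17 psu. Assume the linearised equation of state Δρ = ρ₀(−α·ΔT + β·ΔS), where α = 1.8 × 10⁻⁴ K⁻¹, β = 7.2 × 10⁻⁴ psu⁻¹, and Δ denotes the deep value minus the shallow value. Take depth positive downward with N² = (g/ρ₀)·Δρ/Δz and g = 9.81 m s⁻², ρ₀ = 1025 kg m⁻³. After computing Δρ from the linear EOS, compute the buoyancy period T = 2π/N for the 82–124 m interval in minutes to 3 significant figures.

ΔT = +0.4 K, ΔS = +0.77 psu (deep − shallow).
Δρ/ρ₀ = −αΔT + βΔS = -7.20 × 10⁻⁵ + 5.544 × 10⁻⁴ = 4.824 × 10⁻⁴, so Δρ ≈ 0.4945 kg m⁻³.
N² = (g/ρ₀)·Δρ/Δz = g·(Δρ/ρ₀)/Δz = 9.81 × 4.824 × 10⁻⁴ / 42 = 1.1267 × 10⁻⁴ s⁻².
N = √(1.1267 × 10⁻⁴) = 0.010615 rad s⁻¹ → T = 2π/N = 591.92 s = 9.8653 min ≈ 9.87 min.

9.87 min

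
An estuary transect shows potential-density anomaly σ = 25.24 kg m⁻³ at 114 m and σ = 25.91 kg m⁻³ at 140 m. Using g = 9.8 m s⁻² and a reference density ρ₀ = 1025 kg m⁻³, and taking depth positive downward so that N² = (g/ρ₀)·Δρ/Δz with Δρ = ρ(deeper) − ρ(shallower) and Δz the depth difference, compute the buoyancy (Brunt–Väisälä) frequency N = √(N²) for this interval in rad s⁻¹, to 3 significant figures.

0.0157 rad s⁻¹

Δρ = 1025.91 − 1025.24 = 0.67 kg m⁻³ over Δz = 140 − 114 = 26 m.
N² = (9.8/1025) × (0.67/26) = 2.4638 × 10⁻⁴ s⁻².
N = √(2.4638 × 10⁻⁴) = 0.015696 rad s⁻¹ ≈ 0.0157 rad s⁻¹.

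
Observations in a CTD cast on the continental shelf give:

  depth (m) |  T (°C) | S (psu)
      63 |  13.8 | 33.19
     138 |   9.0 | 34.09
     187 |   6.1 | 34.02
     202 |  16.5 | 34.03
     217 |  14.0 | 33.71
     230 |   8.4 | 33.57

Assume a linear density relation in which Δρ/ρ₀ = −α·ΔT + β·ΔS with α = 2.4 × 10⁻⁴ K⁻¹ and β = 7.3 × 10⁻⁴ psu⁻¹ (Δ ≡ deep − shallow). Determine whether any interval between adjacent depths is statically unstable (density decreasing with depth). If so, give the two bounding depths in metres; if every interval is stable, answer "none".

187–202 m

Evaluate Δρ/ρ₀ = −αΔT + βΔS across each adjacent pair:
  63–138 m: −αΔT+βΔS = −(2.4 × 10⁻⁴)(-4.8)+(7.3 × 10⁻⁴)(+0.90) = 1.8 × 10⁻³ → stable
  138–187 m: −αΔT+βΔS = −(2.4 × 10⁻⁴)(-2.9)+(7.3 × 10⁻⁴)(-0.07) = 6.4 × 10⁻⁴ → stable
  187–202 m: −αΔT+βΔS = −(2.4 × 10⁻⁴)(+10.4)+(7.3 × 10⁻⁴)(+0.01) = -2.5 × 10⁻³ → UNSTABLE
  202–217 m: −αΔT+βΔS = −(2.4 × 10⁻⁴)(-2.5)+(7.3 × 10⁻⁴)(-0.32) = 3.7 × 10⁻⁴ → stable
  217–230 m: −αΔT+βΔS = −(2.4 × 10⁻⁴)(-5.6)+(7.3 × 10⁻⁴)(-0.14) = 1.2 × 10⁻³ → stable
The 187–202 m interval has Δρ < 0: lighter water underlies denser water.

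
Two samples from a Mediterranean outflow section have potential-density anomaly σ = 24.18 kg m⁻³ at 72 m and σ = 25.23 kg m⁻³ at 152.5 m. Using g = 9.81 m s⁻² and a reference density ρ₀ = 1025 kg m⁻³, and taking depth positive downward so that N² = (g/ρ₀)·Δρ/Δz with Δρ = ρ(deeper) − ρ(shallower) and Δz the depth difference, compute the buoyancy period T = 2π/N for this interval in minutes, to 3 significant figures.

9.37 min

Δρ = 1025.23 − 1024.18 = 1.05 kg m⁻³ over Δz = 152.5 − 72 = 80.5 m.
N² = (9.81/1025) × (1.05/80.5) = 1.2484 × 10⁻⁴ s⁻².
N = √(1.2484 × 10⁻⁴) = 0.011173 rad s⁻¹, so T = 2π/N = 562.35 s = 9.3725 min ≈ 9.37 min.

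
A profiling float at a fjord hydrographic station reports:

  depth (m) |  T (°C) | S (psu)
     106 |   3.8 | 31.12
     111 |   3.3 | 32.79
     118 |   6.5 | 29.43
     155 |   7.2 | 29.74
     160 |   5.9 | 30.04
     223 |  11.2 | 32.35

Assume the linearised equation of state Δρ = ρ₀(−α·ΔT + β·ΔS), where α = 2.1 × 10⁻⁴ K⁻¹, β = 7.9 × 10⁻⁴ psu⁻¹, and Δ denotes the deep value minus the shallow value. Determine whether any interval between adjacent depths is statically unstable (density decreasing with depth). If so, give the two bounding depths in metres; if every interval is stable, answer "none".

Evaluate Δρ/ρ₀ = −αΔT + βΔS across each adjacent pair:
  106–111 m: −αΔT+βΔS = −(2.1 × 10⁻⁴)(-0.5)+(7.9 × 10⁻⁴)(+1.67) = 1.4 × 10⁻³ → stable
  111–118 m: −αΔT+βΔS = −(2.1 × 10⁻⁴)(+3.2)+(7.9 × 10⁻⁴)(-3.36) = -3.3 × 10⁻³ → UNSTABLE
  118–155 m: −αΔT+βΔS = −(2.1 × 10⁻⁴)(+0.7)+(7.9 × 10⁻⁴)(+0.31) = 9.8 × 10⁻⁵ → stable
  155–160 m: −αΔT+βΔS = −(2.1 × 10⁻⁴)(-1.3)+(7.9 × 10⁻⁴)(+0.30) = 5.1 × 10⁻⁴ → stable
  160–223 m: −αΔT+βΔS = −(2.1 × 10⁻⁴)(+5.3)+(7.9 × 10⁻⁴)(+2.31) = 7.1 × 10⁻⁴ → stable
The 111–118 m interval has Δρ < 0: lighter water underlies denser water.

111–118 m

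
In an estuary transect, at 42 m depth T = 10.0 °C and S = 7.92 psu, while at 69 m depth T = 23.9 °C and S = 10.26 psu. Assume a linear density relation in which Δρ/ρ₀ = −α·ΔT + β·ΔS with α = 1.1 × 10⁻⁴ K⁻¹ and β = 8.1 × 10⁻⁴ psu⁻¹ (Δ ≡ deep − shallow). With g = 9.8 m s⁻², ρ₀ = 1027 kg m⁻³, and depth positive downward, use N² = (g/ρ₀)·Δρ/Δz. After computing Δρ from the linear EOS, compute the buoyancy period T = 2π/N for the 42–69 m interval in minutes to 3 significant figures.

ΔT = +13.9 K, ΔS = +2.34 psu (deep − shallow).
Δρ/ρ₀ = −αΔT + βΔS = -1.529 × 10⁻³ + 1.8954 × 10⁻³ = 3.664 × 10⁻⁴, so Δρ ≈ 0.3763 kg m⁻³.
N² = (g/ρ₀)·Δρ/Δz = g·(Δρ/ρ₀)/Δz = 9.8 × 3.664 × 10⁻⁴ / 27 = 1.3299 × 10⁻⁴ s⁻².
N = √(1.3299 × 10⁻⁴) = 0.011532 rad s⁻¹ → T = 2π/N = 544.85 s = 9.0808 min ≈ 9.08 min.

9.08 min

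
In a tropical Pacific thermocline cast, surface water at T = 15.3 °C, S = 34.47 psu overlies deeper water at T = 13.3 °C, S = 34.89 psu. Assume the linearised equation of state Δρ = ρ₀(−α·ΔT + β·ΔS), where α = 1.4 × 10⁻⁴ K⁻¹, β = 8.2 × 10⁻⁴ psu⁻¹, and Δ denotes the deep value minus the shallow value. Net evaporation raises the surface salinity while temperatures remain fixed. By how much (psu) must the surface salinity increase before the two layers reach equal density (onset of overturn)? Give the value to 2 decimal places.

0.76 psu

Neutral buoyancy requires −α(T_deep − T_surf) + β(S_deep − S_surf′) = 0.
S_surf′ = S_deep − (α/β)·ΔT = 34.89 − (1.4 × 10⁻⁴/8.2 × 10⁻⁴)·(-2.0) = 35.2315 psu.
Increase required: 35.2315 − 34.47 = 0.7615 psu.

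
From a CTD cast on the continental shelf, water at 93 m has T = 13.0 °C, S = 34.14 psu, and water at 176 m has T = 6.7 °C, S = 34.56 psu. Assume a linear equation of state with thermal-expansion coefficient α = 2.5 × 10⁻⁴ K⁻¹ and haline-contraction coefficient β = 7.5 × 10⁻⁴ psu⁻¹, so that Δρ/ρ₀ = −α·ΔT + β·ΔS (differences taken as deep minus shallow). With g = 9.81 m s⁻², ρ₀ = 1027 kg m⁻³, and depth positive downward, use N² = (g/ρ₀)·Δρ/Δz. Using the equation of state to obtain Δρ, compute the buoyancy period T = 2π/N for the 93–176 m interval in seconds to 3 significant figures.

420 s

ΔT = -6.3 K, ΔS = +0.42 psu (deep − shallow).
Δρ/ρ₀ = −αΔT + βΔS = 1.575 × 10⁻³ + 3.15 × 10⁻⁴ = 1.89 × 10⁻³, so Δρ ≈ 1.941 kg m⁻³.
N² = (g/ρ₀)·Δρ/Δz = g·(Δρ/ρ₀)/Δz = 9.81 × 1.89 × 10⁻³ / 83 = 2.2338 × 10⁻⁴ s⁻².
N = √(2.2338 × 10⁻⁴) = 0.014946 rad s⁻¹ → T = 2π/N = 420.39 s ≈ 420 s.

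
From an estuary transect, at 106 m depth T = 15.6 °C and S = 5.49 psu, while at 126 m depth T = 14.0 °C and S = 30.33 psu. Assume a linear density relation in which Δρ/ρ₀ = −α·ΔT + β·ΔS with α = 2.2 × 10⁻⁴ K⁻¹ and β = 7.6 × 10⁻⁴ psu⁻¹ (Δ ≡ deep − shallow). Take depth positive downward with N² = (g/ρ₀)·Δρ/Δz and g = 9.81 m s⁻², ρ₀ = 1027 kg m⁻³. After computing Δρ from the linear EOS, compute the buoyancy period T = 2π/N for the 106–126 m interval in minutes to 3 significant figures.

1.08 min

ΔT = -1.6 K, ΔS = +24.84 psu (deep − shallow).
Δρ/ρ₀ = −αΔT + βΔS = 3.52 × 10⁻⁴ + 0.0188784 = 0.0192304, so Δρ ≈ 19.75 kg m⁻³.
N² = (g/ρ₀)·Δρ/Δz = g·(Δρ/ρ₀)/Δz = 9.81 × 0.0192304 / 20 = 9.4325 × 10⁻³ s⁻².
N = √(9.4325 × 10⁻³) = 0.097121 rad s⁻¹ → T = 2π/N = 64.694 s = 1.0782 min ≈ 1.08 min.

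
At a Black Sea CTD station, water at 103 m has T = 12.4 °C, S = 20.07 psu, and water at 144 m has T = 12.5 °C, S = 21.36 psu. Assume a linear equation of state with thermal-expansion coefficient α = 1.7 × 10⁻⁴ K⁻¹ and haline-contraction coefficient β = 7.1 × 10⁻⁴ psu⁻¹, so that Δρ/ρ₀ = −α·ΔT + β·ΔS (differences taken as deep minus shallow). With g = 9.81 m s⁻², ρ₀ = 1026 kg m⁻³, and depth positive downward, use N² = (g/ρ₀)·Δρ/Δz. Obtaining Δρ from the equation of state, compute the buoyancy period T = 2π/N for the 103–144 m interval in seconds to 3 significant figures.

ΔT = +0.1 K, ΔS = +1.29 psu (deep − shallow).
Δρ/ρ₀ = −αΔT + βΔS = -1.70 × 10⁻⁵ + 9.159 × 10⁻⁴ = 8.989 × 10⁻⁴, so Δρ ≈ 0.9223 kg m⁻³.
N² = (g/ρ₀)·Δρ/Δz = g·(Δρ/ρ₀)/Δz = 9.81 × 8.989 × 10⁻⁴ / 41 = 2.1508 × 10⁻⁴ s⁻².
N = √(2.1508 × 10⁻⁴) = 0.014666 rad s⁻¹ → T = 2π/N = 428.42 s ≈ 428 s.

428 s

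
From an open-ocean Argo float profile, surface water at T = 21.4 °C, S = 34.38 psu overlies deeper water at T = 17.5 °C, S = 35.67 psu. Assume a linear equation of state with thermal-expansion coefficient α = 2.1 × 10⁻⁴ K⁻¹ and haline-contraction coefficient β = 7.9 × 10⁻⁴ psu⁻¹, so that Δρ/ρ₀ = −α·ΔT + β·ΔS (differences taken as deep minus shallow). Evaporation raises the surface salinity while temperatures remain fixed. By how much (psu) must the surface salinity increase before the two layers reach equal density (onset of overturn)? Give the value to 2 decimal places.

Neutral buoyancy requires −α(T_deep − T_surf) + β(S_deep − S_surf′) = 0.
S_surf′ = S_deep − (α/β)·ΔT = 35.67 − (2.1 × 10⁻⁴/7.9 × 10⁻⁴)·(-3.9) = 36.7067 psu.
Increase required: 36.7067 − 34.38 = 2.3267 psu.

2.33 psu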